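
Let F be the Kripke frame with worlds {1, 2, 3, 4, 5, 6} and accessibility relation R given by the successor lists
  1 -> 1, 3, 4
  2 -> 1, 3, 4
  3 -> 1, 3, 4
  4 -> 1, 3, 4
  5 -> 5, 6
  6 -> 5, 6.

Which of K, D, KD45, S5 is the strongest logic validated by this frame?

KD45

Serial (axiom D): yes — every world has a successor (e.g. 1 R 1).
Euclidean (axiom 5): yes — any two successors of a common world are R-related.
Transitive (axiom 4): yes — every two-step R-path is closed by a direct edge.
Reflexive (axiom T): no — 2 is not related to itself.
So F validates K, D, KD45; S5 would additionally require R to be reflexive. The strongest is KD45.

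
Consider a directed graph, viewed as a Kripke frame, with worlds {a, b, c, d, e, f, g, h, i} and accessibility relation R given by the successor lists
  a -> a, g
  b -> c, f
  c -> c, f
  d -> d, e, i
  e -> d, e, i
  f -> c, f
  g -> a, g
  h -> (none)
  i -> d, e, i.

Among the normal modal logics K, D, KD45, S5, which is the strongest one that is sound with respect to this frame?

K

Serial (axiom D): no — h has no R-successor.
Euclidean (axiom 5): yes — any two successors of a common world are R-related.
Transitive (axiom 4): yes — every two-step R-path is closed by a direct edge.
Reflexive (axiom T): no — b is not related to itself.
So F validates K; D would additionally require R to be serial. The strongest is K.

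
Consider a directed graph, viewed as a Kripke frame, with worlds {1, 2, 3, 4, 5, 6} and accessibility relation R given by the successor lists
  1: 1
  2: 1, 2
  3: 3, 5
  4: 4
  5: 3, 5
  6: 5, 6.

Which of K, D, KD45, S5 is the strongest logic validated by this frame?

Serial (axiom D): yes — every world has a successor (e.g. 1 R 1).
Euclidean (axiom 5): no — 2 R 1 and 2 R 2, but not 1 R 2.
Transitive (axiom 4): no — 6 R 5 and 5 R 3, but not 6 R 3.
Reflexive (axiom T): yes — every world is R-related to itself.
So F validates K, D; KD45 would additionally require R to be Euclidean and transitive. The strongest is D.

D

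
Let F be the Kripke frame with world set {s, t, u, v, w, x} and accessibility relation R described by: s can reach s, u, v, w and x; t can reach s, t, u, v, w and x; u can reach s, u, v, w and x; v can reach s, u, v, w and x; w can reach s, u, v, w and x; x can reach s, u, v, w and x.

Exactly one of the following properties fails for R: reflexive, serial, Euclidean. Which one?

Euclidean

Reflexive: yes — every world is R-related to itself.
Serial: yes — every world has a successor (e.g. s R s).
Euclidean: no — t R s and t R t, but not s R t.
Only Euclidean fails.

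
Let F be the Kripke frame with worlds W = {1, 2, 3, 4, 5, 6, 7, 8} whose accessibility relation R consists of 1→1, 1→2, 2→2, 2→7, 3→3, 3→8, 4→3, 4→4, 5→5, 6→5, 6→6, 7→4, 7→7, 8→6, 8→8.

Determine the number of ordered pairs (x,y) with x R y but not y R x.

Enumerating: (1,2), (2,7), (3,8), (4,3), (6,5), (7,4), (8,6).

7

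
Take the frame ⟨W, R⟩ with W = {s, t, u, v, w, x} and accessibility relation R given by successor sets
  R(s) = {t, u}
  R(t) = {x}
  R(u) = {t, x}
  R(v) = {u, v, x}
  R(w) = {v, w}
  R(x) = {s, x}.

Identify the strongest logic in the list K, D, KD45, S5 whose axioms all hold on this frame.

D

Serial (axiom D): yes — every world has a successor (e.g. s R t).
Euclidean (axiom 5): no — s R t and s R u, but not t R u.
Transitive (axiom 4): no — s R t and t R x, but not s R x.
Reflexive (axiom T): no — s is not related to itself.
So F validates K, D; KD45 would additionally require R to be Euclidean and transitive. The strongest is D.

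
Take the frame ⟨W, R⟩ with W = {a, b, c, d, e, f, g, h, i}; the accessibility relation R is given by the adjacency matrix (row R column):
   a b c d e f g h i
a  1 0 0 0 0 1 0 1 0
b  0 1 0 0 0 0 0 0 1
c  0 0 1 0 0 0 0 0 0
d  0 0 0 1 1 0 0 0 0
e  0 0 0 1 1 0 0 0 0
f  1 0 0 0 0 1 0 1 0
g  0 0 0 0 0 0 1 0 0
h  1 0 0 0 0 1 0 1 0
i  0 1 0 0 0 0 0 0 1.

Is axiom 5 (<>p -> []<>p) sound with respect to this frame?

Yes

The schema 5 characterises exactly the Euclidean frames.
Euclidean: yes — any two successors of a common world are R-related.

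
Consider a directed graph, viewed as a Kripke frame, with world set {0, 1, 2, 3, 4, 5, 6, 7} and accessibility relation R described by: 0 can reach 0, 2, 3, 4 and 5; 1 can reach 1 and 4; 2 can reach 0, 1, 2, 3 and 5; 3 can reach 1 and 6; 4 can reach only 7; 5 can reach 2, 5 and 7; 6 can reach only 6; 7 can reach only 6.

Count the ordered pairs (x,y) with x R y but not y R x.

Enumerating: (0,3), (0,4), (0,5), (1,4), (2,1), (2,3), (3,1), (3,6), (4,7), (5,7), (7,6).

11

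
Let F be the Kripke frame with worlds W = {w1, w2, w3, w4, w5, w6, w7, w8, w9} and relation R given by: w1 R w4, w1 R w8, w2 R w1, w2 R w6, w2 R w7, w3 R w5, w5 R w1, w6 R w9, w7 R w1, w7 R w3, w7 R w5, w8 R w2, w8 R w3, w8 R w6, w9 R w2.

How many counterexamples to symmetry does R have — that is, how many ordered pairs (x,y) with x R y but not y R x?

Enumerating: (w1,w4), (w1,w8), (w2,w1), (w2,w6), (w2,w7), (w3,w5), (w5,w1), (w6,w9), (w7,w1), (w7,w3), (w7,w5), (w8,w2), (w8,w3), (w8,w6), (w9,w2).

15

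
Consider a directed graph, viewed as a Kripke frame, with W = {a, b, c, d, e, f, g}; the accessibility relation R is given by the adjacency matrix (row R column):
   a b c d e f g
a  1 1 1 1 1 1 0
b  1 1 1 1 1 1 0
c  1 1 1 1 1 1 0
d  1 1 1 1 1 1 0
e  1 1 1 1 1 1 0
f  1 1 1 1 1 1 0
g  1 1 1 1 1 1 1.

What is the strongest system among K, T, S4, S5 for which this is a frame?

S4

Reflexive (axiom T): yes — every world is R-related to itself.
Transitive (axiom 4): yes — every two-step R-path is closed by a direct edge.
Euclidean (axiom 5): no — g R a and g R g, but not a R g.
So F validates K, T, S4; S5 would additionally require R to be Euclidean. The strongest is S4.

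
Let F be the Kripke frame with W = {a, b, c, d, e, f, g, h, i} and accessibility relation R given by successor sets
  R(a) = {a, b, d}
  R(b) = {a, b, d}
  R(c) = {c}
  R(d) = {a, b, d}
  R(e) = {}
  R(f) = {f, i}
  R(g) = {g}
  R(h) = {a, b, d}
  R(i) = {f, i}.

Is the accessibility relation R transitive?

Transitive: yes — every two-step R-path is closed by a direct edge.

Yes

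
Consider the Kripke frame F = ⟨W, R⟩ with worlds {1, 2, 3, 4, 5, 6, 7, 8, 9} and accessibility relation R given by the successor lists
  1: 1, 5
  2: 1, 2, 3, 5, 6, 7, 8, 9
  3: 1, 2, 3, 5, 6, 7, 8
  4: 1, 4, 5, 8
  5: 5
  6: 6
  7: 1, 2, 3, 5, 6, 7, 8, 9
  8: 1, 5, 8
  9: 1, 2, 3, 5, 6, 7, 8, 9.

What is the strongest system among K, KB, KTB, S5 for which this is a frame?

Symmetric (axiom B): no — 1 R 5 but not 5 R 1.
Reflexive (axiom T): yes — every world is R-related to itself.
Euclidean (axiom 5): no — 2 R 1 and 2 R 3, but not 1 R 3.
So F validates K; KB would additionally require R to be symmetric. The strongest is K.

K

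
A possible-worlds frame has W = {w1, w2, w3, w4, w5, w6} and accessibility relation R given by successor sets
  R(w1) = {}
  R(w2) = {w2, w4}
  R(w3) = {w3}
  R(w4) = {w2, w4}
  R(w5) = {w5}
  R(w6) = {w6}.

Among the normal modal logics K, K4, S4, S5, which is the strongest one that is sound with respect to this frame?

K4

Transitive (axiom 4): yes — every two-step R-path is closed by a direct edge.
Reflexive (axiom T): no — w1 is not related to itself.
Euclidean (axiom 5): yes — any two successors of a common world are R-related.
So F validates K, K4; S4 would additionally require R to be reflexive. The strongest is K4.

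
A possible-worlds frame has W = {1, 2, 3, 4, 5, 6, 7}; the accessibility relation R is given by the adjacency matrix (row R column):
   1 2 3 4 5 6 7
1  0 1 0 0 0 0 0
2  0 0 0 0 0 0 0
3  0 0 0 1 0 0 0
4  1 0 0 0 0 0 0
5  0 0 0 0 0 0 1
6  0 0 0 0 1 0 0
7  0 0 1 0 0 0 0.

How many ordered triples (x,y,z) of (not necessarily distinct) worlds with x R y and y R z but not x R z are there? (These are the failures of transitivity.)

5

Enumerating: (3,4,1), (4,1,2), (5,7,3), (6,5,7), (7,3,4).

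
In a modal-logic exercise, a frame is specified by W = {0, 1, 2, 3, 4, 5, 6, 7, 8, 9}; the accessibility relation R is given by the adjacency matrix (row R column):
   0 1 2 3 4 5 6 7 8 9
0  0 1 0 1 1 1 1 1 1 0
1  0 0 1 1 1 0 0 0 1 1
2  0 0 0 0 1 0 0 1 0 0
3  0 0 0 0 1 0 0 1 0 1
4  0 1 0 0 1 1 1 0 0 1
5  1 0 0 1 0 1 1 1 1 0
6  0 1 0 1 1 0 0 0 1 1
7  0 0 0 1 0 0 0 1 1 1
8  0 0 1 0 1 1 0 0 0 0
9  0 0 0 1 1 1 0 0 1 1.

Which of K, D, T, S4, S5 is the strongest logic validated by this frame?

D

Serial (axiom D): yes — every world has a successor (e.g. 0 R 1).
Reflexive (axiom T): no — 0 is not related to itself.
Transitive (axiom 4): no — 0 R 1 and 1 R 2, but not 0 R 2.
Euclidean (axiom 5): no — 0 R 1 and 0 R 5, but not 1 R 5.
So F validates K, D; T would additionally require R to be reflexive. The strongest is D.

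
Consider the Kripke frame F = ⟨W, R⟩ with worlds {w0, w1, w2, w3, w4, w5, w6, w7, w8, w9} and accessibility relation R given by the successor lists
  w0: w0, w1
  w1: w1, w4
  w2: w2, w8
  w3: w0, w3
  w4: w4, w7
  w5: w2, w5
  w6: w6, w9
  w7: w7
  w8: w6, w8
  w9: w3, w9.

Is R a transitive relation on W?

No

Transitive: no — w0 R w1 and w1 R w4, but not w0 R w4.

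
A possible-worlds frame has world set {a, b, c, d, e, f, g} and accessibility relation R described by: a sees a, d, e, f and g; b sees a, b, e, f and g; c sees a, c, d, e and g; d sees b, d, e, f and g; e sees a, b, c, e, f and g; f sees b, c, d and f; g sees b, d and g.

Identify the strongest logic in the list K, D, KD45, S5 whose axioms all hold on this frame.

Serial (axiom D): yes — every world has a successor (e.g. a R a).
Euclidean (axiom 5): no — a R e and a R d, but not e R d.
Transitive (axiom 4): no — a R d and d R b, but not a R b.
Reflexive (axiom T): yes — every world is R-related to itself.
So F validates K, D; KD45 would additionally require R to be Euclidean and transitive. The strongest is D.

D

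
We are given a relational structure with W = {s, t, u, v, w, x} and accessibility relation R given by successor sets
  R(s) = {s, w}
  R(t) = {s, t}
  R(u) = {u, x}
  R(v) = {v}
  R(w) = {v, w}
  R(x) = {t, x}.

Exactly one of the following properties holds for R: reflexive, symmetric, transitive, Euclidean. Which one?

reflexive

Reflexive: yes — every world is R-related to itself.
Symmetric: no — s R w but not w R s.
Transitive: no — s R w and w R v, but not s R v.
Euclidean: no — s R w and s R s, but not w R s.
Only reflexive holds.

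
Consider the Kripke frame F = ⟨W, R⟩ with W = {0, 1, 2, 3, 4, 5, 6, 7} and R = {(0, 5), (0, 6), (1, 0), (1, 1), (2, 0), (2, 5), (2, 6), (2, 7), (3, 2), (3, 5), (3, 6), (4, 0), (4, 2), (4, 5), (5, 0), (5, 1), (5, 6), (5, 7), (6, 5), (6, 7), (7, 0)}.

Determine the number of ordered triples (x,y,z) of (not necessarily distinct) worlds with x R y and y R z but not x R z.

Enumerating: (0,5,0), (0,5,1), (0,5,7), (0,6,7), (1,0,5), (1,0,6), (2,5,1), (3,2,0), (3,2,7), (3,5,0), (3,5,1), (3,5,7), … and 15 more.
Total: 27.

27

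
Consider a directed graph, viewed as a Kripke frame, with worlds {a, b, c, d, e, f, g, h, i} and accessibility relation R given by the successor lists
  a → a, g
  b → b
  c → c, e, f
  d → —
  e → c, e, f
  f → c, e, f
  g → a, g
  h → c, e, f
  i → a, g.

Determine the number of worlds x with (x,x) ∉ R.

3

Enumerating: d, h, i.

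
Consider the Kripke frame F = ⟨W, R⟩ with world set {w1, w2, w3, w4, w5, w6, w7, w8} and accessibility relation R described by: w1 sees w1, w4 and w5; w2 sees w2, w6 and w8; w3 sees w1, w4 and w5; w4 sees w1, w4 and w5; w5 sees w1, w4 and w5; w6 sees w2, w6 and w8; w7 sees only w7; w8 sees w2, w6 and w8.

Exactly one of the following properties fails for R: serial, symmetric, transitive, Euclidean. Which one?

symmetric

Serial: yes — every world has a successor (e.g. w1 R w1).
Symmetric: no — w3 R w1 but not w1 R w3.
Transitive: yes — every two-step R-path is closed by a direct edge.
Euclidean: yes — any two successors of a common world are R-related.
Only symmetric fails.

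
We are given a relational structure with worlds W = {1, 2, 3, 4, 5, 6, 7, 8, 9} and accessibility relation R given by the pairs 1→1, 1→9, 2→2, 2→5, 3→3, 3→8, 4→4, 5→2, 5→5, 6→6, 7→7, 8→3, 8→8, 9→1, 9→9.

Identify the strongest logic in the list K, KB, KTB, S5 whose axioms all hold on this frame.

Symmetric (axiom B): yes — every pair in R has its reverse in R.
Reflexive (axiom T): yes — every world is R-related to itself.
Euclidean (axiom 5): yes — any two successors of a common world are R-related.
So F validates K, KB, KTB, S5. The strongest is S5.

S5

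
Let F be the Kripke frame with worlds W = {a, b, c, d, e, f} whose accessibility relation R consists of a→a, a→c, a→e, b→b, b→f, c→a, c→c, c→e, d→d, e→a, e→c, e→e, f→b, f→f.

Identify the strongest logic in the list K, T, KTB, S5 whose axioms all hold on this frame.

Reflexive (axiom T): yes — every world is R-related to itself.
Symmetric (axiom B): yes — every pair in R has its reverse in R.
Euclidean (axiom 5): yes — any two successors of a common world are R-related.
So F validates K, T, KTB, S5. The strongest is S5.

S5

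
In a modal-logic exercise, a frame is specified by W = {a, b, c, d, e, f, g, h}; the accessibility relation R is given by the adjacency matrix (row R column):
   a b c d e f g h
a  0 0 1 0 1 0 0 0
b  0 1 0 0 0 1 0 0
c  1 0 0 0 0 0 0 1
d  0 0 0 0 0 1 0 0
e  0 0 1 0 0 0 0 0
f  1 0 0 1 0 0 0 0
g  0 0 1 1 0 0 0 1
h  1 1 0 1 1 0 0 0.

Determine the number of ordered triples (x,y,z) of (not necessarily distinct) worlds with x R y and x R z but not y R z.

Enumerating: (a,c,c), (a,c,e), (a,e,e), (b,f,b), (b,f,f), (c,a,a), (c,a,h), (c,h,h), (d,f,f), (e,c,c), (f,a,a), (f,a,d), … and 23 more.
Total: 35.

35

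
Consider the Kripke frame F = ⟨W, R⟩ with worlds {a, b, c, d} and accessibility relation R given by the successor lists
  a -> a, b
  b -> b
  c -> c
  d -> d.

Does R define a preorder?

Yes

Reflexive: yes — every world is R-related to itself.
Transitive: yes — every two-step R-path is closed by a direct edge.
So R is a preorder.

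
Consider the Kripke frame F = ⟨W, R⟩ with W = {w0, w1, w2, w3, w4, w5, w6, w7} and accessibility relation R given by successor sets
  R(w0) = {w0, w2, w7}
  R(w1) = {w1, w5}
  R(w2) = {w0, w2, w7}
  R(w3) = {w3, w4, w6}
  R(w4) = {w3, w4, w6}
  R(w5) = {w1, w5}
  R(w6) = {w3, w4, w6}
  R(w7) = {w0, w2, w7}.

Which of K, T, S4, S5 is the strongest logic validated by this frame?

S5

Reflexive (axiom T): yes — every world is R-related to itself.
Transitive (axiom 4): yes — every two-step R-path is closed by a direct edge.
Euclidean (axiom 5): yes — any two successors of a common world are R-related.
So F validates K, T, S4, S5. The strongest is S5.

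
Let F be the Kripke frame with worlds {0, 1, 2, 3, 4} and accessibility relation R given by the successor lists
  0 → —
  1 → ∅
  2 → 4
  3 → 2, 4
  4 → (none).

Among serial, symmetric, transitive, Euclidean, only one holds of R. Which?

transitive

Serial: no — 0 has no R-successor.
Symmetric: no — 2 R 4 but not 4 R 2.
Transitive: yes — every two-step R-path is closed by a direct edge.
Euclidean: no — 3 R 4 and 3 R 2, but not 4 R 2.
Only transitive holds.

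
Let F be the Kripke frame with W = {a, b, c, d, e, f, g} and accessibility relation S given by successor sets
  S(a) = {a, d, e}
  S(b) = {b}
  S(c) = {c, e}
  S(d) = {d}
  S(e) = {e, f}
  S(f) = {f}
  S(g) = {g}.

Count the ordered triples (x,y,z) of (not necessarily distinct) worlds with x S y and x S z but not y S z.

Enumerating: (a,d,a), (a,d,e), (a,e,a), (a,e,d), (c,e,c), (e,f,e).

6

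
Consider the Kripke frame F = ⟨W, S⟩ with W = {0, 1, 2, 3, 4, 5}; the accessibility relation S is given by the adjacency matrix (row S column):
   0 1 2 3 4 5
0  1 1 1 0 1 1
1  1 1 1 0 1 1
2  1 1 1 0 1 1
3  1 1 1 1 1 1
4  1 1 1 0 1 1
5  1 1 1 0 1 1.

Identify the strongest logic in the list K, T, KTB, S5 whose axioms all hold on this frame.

Reflexive (axiom T): yes — every world is S-related to itself.
Symmetric (axiom B): no — 3 S 0 but not 0 S 3.
Euclidean (axiom 5): no — 3 S 0 and 3 S 3, but not 0 S 3.
So F validates K, T; KTB would additionally require S to be symmetric. The strongest is T.

T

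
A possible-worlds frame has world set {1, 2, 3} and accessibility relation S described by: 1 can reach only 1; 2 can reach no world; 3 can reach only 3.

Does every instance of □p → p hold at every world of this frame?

The schema T characterises exactly the reflexive frames.
Reflexive: no — 2 is not related to itself.

No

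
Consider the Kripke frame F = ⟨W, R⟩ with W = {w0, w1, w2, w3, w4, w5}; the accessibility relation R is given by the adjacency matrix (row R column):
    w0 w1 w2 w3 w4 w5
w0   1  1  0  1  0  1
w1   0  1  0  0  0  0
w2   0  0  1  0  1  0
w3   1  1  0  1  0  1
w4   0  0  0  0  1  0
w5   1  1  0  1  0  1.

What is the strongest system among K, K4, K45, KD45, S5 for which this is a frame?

K4

Transitive (axiom 4): yes — every two-step R-path is closed by a direct edge.
Euclidean (axiom 5): no — w0 R w1 and w0 R w3, but not w1 R w3.
Serial (axiom D): yes — every world has a successor (e.g. w0 R w0).
Reflexive (axiom T): yes — every world is R-related to itself.
So F validates K, K4; K45 would additionally require R to be Euclidean. The strongest is K4.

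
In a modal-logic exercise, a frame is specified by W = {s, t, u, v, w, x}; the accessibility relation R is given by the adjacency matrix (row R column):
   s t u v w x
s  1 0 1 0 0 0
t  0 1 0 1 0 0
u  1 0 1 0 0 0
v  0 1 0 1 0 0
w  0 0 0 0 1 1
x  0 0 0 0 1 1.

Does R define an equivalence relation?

Yes

Reflexive: yes — every world is R-related to itself.
Symmetric: yes — every pair in R has its reverse in R.
Transitive: yes — every two-step R-path is closed by a direct edge.
So R is an equivalence relation.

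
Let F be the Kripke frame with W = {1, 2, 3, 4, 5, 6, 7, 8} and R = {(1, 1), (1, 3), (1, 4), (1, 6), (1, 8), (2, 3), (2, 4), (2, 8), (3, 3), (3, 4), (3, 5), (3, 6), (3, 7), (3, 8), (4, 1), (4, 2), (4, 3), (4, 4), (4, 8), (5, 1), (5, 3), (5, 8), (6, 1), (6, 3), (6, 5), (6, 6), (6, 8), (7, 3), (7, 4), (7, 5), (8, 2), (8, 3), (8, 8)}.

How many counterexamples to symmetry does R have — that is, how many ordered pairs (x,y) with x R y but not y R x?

Enumerating: (1,3), (1,8), (2,3), (4,8), (5,1), (5,8), (6,5), (6,8), (7,4), (7,5).

10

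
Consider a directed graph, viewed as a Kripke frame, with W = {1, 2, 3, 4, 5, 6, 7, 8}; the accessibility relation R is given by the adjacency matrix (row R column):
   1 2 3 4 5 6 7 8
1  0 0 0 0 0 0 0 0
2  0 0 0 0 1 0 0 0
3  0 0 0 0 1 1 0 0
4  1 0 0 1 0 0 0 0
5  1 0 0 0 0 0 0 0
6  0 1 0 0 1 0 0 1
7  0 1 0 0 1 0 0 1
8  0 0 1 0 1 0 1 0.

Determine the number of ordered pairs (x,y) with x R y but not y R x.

12

Enumerating: (2,5), (3,5), (3,6), (4,1), (5,1), (6,2), (6,5), (6,8), (7,2), (7,5), (8,3), (8,5).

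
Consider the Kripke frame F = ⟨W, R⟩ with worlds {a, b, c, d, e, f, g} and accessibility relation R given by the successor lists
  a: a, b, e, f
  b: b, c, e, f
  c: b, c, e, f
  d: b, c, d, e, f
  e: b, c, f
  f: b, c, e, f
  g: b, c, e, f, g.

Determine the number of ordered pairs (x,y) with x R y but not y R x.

Enumerating: (a,b), (a,e), (a,f), (d,b), (d,c), (d,e), (d,f), (g,b), (g,c), (g,e), (g,f).

11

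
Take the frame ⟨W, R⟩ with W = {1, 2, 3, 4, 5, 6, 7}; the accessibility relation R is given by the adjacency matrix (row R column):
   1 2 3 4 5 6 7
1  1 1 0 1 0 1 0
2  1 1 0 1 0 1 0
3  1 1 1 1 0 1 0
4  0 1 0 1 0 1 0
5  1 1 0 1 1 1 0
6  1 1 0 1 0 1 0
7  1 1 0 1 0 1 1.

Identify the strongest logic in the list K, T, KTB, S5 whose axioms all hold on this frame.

T

Reflexive (axiom T): yes — every world is R-related to itself.
Symmetric (axiom B): no — 1 R 4 but not 4 R 1.
Euclidean (axiom 5): no — 2 R 4 and 2 R 1, but not 4 R 1.
So F validates K, T; KTB would additionally require R to be symmetric. The strongest is T.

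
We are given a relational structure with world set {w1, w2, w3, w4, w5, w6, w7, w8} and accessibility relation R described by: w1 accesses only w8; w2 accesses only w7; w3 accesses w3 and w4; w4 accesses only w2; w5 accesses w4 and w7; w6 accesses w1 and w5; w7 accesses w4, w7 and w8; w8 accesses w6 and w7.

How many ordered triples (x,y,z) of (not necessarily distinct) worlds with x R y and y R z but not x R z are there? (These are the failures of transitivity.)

17

Enumerating: (w1,w8,w6), (w1,w8,w7), (w2,w7,w4), (w2,w7,w8), (w3,w4,w2), (w4,w2,w7), (w5,w4,w2), (w5,w7,w8), (w6,w1,w8), (w6,w5,w4), (w6,w5,w7), (w7,w4,w2), (w7,w8,w6), (w8,w6,w1), (w8,w6,w5), (w8,w7,w4), (w8,w7,w8).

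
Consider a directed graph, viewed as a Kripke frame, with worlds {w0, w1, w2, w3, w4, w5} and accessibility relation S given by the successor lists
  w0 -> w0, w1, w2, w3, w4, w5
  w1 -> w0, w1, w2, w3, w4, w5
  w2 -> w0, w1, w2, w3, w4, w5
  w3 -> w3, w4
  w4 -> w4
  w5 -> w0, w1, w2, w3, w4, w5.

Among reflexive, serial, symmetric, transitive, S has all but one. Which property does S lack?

Reflexive: yes — every world is S-related to itself.
Serial: yes — every world has a successor (e.g. w0 S w0).
Symmetric: no — w0 S w3 but not w3 S w0.
Transitive: yes — every two-step S-path is closed by a direct edge.
Only symmetric fails.

symmetric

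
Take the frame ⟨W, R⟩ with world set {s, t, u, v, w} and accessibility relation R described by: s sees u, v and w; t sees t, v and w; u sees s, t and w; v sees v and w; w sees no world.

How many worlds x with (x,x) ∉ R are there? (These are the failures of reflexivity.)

Enumerating: s, u, w.

3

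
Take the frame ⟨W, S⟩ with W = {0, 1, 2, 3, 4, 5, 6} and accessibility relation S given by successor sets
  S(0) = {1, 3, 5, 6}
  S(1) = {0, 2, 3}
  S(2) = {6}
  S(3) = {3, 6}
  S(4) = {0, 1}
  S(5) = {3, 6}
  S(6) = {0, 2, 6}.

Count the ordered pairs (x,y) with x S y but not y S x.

9

Enumerating: (0,3), (0,5), (1,2), (1,3), (3,6), (4,0), (4,1), (5,3), (5,6).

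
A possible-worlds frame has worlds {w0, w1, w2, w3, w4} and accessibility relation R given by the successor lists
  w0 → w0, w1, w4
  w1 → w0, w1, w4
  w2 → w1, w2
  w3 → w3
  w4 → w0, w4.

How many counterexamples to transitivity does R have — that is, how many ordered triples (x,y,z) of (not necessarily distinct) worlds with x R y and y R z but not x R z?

3

Enumerating: (w2,w1,w0), (w2,w1,w4), (w4,w0,w1).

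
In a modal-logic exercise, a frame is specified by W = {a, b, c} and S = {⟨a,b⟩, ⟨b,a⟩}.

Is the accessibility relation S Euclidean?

Euclidean: no — a S b and a S b, but not b S b.

No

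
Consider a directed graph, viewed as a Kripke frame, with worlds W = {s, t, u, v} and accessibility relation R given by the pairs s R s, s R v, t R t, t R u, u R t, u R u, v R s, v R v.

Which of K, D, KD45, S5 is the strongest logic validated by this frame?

S5

Serial (axiom D): yes — every world has a successor (e.g. s R s).
Euclidean (axiom 5): yes — any two successors of a common world are R-related.
Transitive (axiom 4): yes — every two-step R-path is closed by a direct edge.
Reflexive (axiom T): yes — every world is R-related to itself.
So F validates K, D, KD45, S5. The strongest is S5.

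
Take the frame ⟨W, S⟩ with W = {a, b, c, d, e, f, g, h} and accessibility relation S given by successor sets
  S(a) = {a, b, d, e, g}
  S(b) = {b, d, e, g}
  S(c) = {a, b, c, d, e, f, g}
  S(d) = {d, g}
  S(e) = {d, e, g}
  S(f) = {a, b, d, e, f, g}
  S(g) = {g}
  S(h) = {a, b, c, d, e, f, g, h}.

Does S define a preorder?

Reflexive: yes — every world is S-related to itself.
Transitive: yes — every two-step S-path is closed by a direct edge.
So S is a preorder.

Yes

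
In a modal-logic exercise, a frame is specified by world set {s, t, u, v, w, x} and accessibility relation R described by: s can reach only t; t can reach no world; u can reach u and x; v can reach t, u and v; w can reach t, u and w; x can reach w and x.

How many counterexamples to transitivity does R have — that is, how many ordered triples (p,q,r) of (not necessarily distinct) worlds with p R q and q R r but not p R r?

Enumerating: (u,x,w), (v,u,x), (w,u,x), (x,w,t), (x,w,u).

5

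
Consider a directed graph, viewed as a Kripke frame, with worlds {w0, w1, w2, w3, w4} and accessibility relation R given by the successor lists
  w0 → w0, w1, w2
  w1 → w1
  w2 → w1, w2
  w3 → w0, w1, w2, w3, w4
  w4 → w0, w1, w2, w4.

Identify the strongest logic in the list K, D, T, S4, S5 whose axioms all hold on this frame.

S4

Serial (axiom D): yes — every world has a successor (e.g. w0 R w0).
Reflexive (axiom T): yes — every world is R-related to itself.
Transitive (axiom 4): yes — every two-step R-path is closed by a direct edge.
Euclidean (axiom 5): no — w0 R w1 and w0 R w2, but not w1 R w2.
So F validates K, D, T, S4; S5 would additionally require R to be Euclidean. The strongest is S4.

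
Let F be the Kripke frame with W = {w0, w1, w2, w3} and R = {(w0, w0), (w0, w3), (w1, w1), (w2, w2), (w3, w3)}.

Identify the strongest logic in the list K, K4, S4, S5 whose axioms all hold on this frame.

S4

Transitive (axiom 4): yes — every two-step R-path is closed by a direct edge.
Reflexive (axiom T): yes — every world is R-related to itself.
Euclidean (axiom 5): no — w0 R w3 and w0 R w0, but not w3 R w0.
So F validates K, K4, S4; S5 would additionally require R to be Euclidean. The strongest is S4.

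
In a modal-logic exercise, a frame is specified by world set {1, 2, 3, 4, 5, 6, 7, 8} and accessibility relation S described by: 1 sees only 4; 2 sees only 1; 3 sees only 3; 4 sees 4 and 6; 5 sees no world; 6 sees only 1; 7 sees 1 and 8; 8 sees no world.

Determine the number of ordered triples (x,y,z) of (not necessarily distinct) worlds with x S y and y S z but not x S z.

Enumerating: (1,4,6), (2,1,4), (4,6,1), (6,1,4), (7,1,4).

5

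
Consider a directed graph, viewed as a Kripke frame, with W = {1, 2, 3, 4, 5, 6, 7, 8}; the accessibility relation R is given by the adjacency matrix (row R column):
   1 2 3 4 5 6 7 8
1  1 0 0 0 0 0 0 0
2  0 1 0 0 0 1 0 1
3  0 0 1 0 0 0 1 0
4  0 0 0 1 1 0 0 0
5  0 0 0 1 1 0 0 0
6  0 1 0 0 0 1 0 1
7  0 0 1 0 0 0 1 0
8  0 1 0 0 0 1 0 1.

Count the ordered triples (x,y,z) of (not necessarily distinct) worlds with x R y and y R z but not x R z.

0

R is transitive; there are no such tuples.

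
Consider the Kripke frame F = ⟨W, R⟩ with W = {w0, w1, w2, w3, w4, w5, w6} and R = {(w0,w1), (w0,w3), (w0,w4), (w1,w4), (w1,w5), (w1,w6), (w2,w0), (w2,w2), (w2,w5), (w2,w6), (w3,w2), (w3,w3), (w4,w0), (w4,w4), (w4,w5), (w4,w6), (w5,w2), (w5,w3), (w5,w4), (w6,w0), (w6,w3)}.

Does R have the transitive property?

No

Transitive: no — w0 R w1 and w1 R w5, but not w0 R w5.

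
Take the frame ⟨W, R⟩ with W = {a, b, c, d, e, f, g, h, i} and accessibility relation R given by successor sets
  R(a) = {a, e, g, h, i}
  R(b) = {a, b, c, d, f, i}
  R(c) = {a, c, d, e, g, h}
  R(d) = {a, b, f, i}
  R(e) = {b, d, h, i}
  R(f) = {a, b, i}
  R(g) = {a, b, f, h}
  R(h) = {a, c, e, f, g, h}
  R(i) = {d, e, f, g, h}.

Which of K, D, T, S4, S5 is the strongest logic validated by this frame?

D

Serial (axiom D): yes — every world has a successor (e.g. a R a).
Reflexive (axiom T): no — d is not related to itself.
Transitive (axiom 4): no — a R e and e R b, but not a R b.
Euclidean (axiom 5): no — a R e and a R g, but not e R g.
So F validates K, D; T would additionally require R to be reflexive. The strongest is D.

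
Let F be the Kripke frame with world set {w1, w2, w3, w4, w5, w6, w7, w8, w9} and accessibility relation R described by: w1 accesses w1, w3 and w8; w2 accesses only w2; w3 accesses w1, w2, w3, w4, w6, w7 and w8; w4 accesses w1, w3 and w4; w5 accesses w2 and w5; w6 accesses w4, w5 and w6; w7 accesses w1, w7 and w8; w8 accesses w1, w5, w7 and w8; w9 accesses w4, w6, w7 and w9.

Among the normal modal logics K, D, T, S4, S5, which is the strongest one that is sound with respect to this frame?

Serial (axiom D): yes — every world has a successor (e.g. w1 R w1).
Reflexive (axiom T): yes — every world is R-related to itself.
Transitive (axiom 4): no — w1 R w3 and w3 R w2, but not w1 R w2.
Euclidean (axiom 5): no — w1 R w8 and w1 R w3, but not w8 R w3.
So F validates K, D, T; S4 would additionally require R to be transitive. The strongest is T.

T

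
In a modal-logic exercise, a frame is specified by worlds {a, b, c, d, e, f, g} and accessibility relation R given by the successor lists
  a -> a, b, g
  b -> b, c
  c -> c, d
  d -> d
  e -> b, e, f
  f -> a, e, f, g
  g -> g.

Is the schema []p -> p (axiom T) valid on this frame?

Yes

The schema T characterises exactly the reflexive frames.
Reflexive: yes — every world is R-related to itself.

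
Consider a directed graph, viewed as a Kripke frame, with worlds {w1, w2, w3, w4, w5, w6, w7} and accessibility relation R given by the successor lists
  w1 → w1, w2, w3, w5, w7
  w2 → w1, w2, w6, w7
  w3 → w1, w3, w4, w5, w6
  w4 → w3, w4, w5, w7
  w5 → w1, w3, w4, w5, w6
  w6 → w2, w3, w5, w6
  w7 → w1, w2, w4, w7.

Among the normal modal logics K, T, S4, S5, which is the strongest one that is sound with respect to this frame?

T

Reflexive (axiom T): yes — every world is R-related to itself.
Transitive (axiom 4): no — w1 R w2 and w2 R w6, but not w1 R w6.
Euclidean (axiom 5): no — w1 R w2 and w1 R w3, but not w2 R w3.
So F validates K, T; S4 would additionally require R to be transitive. The strongest is T.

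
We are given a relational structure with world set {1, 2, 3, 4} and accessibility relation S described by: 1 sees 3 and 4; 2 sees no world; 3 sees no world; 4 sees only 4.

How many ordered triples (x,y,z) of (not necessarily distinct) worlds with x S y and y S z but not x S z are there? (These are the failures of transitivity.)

0

S is transitive; there are no such tuples.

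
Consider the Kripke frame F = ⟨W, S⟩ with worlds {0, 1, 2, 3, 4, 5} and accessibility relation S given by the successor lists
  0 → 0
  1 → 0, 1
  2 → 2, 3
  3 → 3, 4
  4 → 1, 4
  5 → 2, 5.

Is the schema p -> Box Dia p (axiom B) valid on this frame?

No

By correspondence theory, B is valid on a frame iff S is symmetric.
Symmetric: no — 1 S 0 but not 0 S 1.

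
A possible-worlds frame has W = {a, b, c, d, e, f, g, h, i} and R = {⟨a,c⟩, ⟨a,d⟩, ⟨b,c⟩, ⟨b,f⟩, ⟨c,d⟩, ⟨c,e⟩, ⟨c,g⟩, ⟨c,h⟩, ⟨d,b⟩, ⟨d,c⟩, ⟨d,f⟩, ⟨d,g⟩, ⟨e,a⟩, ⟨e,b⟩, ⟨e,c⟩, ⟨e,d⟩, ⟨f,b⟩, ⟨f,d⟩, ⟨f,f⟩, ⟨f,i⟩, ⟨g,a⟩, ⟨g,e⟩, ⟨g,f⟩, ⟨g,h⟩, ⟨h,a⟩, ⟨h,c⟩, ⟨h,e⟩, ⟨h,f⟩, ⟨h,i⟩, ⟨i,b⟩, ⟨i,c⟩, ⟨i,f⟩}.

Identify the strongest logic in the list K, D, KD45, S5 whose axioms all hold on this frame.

Serial (axiom D): yes — every world has a successor (e.g. a R c).
Euclidean (axiom 5): no — b R c and b R f, but not c R f.
Transitive (axiom 4): no — a R c and c R e, but not a R e.
Reflexive (axiom T): no — a is not related to itself.
So F validates K, D; KD45 would additionally require R to be Euclidean and transitive. The strongest is D.

D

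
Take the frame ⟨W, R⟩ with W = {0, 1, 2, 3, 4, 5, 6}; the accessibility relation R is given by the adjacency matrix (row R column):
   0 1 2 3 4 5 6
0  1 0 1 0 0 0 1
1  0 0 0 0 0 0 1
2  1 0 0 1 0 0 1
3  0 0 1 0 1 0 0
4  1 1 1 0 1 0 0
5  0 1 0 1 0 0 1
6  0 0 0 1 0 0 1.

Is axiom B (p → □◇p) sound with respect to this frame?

Axiom B corresponds to the accessibility relation being symmetric.
Symmetric: no — 0 R 6 but not 6 R 0.

No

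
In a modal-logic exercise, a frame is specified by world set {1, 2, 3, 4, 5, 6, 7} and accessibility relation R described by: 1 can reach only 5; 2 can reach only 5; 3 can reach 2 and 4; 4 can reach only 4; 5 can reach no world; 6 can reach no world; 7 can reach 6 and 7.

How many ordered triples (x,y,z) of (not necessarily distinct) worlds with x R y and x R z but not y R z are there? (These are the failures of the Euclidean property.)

7

Enumerating: (1,5,5), (2,5,5), (3,2,2), (3,2,4), (3,4,2), (7,6,6), (7,6,7).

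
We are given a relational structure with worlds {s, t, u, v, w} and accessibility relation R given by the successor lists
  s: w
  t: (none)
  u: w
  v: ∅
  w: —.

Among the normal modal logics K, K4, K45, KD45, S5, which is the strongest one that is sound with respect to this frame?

K4

Transitive (axiom 4): yes — every two-step R-path is closed by a direct edge.
Euclidean (axiom 5): no — s R w and s R w, but not w R w.
Serial (axiom D): no — t has no R-successor.
Reflexive (axiom T): no — s is not related to itself.
So F validates K, K4; K45 would additionally require R to be Euclidean. The strongest is K4.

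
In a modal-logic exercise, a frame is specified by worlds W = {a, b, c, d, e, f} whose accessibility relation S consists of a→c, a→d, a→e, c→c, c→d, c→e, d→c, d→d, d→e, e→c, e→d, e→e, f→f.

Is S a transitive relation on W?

Yes

Transitive: yes — every two-step S-path is closed by a direct edge.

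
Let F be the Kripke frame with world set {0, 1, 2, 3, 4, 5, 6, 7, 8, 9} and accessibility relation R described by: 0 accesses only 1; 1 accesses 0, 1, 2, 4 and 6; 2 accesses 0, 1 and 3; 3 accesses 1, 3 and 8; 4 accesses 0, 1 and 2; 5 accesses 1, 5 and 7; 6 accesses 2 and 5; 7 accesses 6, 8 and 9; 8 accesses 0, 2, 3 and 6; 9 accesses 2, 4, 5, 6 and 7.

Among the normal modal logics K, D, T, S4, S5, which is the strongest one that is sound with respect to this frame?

Serial (axiom D): yes — every world has a successor (e.g. 0 R 1).
Reflexive (axiom T): no — 0 is not related to itself.
Transitive (axiom 4): no — 0 R 1 and 1 R 2, but not 0 R 2.
Euclidean (axiom 5): no — 1 R 0 and 1 R 2, but not 0 R 2.
So F validates K, D; T would additionally require R to be reflexive. The strongest is D.

D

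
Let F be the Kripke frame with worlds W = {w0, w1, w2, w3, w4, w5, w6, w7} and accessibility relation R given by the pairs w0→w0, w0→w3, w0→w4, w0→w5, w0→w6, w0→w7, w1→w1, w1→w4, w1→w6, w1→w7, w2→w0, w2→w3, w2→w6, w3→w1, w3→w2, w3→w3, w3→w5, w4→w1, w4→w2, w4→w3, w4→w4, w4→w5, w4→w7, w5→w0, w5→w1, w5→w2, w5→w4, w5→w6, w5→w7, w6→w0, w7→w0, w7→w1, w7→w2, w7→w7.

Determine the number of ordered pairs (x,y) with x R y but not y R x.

15

Enumerating: (w0,w3), (w0,w4), (w1,w6), (w2,w0), (w2,w6), (w3,w1), (w3,w5), (w4,w2), (w4,w3), (w4,w7), (w5,w1), (w5,w2), (w5,w6), (w5,w7), (w7,w2).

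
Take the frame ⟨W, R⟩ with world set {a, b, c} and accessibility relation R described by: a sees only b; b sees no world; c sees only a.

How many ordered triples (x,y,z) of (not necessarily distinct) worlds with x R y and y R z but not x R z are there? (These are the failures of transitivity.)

1

Enumerating: (c,a,b).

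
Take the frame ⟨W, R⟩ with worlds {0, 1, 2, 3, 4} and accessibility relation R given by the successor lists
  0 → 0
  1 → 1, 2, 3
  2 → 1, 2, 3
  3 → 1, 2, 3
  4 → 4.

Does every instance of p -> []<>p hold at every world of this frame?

By correspondence theory, B is valid on a frame iff R is symmetric.
Symmetric: yes — every pair in R has its reverse in R.

Yes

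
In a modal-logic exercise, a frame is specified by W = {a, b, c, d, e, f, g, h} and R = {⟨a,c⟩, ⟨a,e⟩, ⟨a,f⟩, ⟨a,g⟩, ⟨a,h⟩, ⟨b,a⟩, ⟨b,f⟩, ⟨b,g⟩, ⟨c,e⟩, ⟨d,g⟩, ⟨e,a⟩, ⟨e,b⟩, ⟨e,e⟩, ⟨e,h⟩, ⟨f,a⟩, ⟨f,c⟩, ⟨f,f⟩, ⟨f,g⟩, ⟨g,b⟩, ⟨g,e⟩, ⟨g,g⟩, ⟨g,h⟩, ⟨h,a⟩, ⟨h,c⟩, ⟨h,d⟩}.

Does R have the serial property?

Serial: yes — every world has a successor (e.g. a R c).

Yes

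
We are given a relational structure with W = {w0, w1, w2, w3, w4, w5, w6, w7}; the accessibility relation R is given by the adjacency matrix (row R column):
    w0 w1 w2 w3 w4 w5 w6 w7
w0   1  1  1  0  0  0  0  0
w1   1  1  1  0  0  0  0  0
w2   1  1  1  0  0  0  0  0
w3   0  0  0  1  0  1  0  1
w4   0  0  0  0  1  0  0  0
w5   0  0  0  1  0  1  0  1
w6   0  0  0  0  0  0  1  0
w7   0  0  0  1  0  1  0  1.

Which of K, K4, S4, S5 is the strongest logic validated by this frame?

Transitive (axiom 4): yes — every two-step R-path is closed by a direct edge.
Reflexive (axiom T): yes — every world is R-related to itself.
Euclidean (axiom 5): yes — any two successors of a common world are R-related.
So F validates K, K4, S4, S5. The strongest is S5.

S5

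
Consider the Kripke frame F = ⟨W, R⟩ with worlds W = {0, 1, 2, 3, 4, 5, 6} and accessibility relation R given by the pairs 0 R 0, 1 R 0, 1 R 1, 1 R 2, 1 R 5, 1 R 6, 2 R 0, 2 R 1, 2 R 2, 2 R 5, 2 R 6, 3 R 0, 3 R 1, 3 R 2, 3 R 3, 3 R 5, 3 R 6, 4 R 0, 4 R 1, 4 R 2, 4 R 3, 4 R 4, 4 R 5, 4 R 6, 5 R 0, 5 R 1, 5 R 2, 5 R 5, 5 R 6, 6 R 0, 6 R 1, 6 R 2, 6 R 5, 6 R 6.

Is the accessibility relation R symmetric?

Symmetric: no — 1 R 0 but not 0 R 1.

No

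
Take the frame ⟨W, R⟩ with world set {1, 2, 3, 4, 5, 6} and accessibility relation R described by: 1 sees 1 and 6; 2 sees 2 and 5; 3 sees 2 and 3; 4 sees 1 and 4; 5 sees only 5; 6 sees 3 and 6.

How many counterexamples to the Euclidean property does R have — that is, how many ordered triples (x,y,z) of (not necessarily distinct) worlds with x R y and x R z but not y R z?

Enumerating: (1,6,1), (2,5,2), (3,2,3), (4,1,4), (6,3,6).

5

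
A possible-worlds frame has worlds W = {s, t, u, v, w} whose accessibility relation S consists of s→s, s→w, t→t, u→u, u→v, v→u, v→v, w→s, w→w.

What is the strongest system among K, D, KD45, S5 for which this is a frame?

S5

Serial (axiom D): yes — every world has a successor (e.g. s S s).
Euclidean (axiom 5): yes — any two successors of a common world are S-related.
Transitive (axiom 4): yes — every two-step S-path is closed by a direct edge.
Reflexive (axiom T): yes — every world is S-related to itself.
So F validates K, D, KD45, S5. The strongest is S5.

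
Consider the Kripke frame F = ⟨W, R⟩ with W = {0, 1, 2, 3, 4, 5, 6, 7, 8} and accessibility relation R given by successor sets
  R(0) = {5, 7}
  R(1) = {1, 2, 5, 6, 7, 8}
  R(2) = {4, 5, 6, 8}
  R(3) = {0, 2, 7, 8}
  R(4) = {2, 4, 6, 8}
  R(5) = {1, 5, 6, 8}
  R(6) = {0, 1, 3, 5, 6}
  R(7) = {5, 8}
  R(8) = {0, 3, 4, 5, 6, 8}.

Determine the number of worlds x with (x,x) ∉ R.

Enumerating: 0, 2, 3, 7.

4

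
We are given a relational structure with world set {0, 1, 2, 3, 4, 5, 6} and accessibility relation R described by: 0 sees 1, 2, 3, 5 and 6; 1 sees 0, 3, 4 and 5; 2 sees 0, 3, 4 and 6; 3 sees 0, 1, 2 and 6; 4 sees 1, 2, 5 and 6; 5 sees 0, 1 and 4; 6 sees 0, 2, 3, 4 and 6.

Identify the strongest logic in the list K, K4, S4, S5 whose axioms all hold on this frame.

Transitive (axiom 4): no — 0 R 1 and 1 R 4, but not 0 R 4.
Reflexive (axiom T): no — 0 is not related to itself.
Euclidean (axiom 5): no — 0 R 1 and 0 R 2, but not 1 R 2.
So F validates K; K4 would additionally require R to be transitive. The strongest is K.

K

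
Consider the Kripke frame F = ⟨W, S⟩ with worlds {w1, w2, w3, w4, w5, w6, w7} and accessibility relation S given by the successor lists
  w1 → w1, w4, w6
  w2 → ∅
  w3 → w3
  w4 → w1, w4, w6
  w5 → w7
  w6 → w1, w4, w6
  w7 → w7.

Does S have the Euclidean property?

Euclidean: yes — any two successors of a common world are S-related.

Yes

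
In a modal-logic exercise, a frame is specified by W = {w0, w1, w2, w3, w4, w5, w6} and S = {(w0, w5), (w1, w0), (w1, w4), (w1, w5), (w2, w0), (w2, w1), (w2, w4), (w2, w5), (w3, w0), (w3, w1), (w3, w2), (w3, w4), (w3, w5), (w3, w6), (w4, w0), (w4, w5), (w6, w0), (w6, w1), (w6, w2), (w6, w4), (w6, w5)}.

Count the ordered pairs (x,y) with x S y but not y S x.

Enumerating: (w0,w5), (w1,w0), (w1,w4), (w1,w5), (w2,w0), (w2,w1), (w2,w4), (w2,w5), (w3,w0), (w3,w1), (w3,w2), (w3,w4), … and 9 more.
Total: 21.

21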